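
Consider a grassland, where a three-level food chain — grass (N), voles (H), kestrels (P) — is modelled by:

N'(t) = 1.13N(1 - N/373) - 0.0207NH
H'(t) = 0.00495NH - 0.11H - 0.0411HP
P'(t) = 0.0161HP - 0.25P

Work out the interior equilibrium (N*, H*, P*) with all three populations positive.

N* ≈ 267, H* ≈ 15.5, P* ≈ 29.5

From dP/dt = 0: 0.0161H* = 0.25, so H* = 15.5.
From dN/dt = 0: 1.13(1 - N*/373) = 0.0207·15.5, giving N* = 373·(1 - 0.284) = 267.
From dH/dt = 0: 0.00495·267 - 0.11 = 0.0411P*, so P* = 1.21/0.0411 = 29.5.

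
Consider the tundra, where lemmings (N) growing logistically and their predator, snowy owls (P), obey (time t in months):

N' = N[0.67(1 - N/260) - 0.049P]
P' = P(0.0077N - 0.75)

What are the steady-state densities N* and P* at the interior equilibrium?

From dP/dt = 0 with P > 0: 0.0077N* = 0.75, so N* = 97.4.
Substitute into dN/dt = 0: 0.67(1 - 97.4/260) = 0.049P*.
The bracket is 0.625, giving P* = 0.419/0.049 = 8.55.

N* ≈ 97.4, P* ≈ 8.55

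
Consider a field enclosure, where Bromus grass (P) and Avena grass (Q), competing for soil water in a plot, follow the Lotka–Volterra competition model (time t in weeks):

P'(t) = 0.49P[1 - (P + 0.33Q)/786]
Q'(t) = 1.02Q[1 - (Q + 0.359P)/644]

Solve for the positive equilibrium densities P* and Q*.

Setting both brackets to zero gives the nullclines P + 0.33Q = 786 and 0.359P + Q = 644.
Substituting Q = 644 - 0.359P into the first: P(1 - 0.33·0.359) = 786 - 0.33·644.
So P* = 573/0.882 = 651, and then Q* = 644 - 0.359·651 = 410.

P* ≈ 651, Q* ≈ 410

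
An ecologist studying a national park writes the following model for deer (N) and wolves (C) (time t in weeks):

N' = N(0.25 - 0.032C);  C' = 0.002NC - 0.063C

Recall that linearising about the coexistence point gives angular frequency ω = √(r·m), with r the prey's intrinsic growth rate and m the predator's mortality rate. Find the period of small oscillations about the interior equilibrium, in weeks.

T ≈ 50.1 weeks

Here r = 0.25 and m = 0.063, so r·m = 0.0158.
ω = √0.0158 = 0.125 per week, hence T = 2π/ω ≈ 50.1 weeks.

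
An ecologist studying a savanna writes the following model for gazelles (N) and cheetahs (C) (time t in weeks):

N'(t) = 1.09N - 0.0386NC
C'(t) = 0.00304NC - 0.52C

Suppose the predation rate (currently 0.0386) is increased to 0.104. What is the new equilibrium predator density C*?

C* ≈ 10.5

At the interior fixed point, setting dN/dt = 0 with N > 0 fixes C* = (prey growth rate)/(NC coefficient) — independent of the other coefficients.
With the change, C* = 1.09/0.104 = 10.5; it falls from 28.2.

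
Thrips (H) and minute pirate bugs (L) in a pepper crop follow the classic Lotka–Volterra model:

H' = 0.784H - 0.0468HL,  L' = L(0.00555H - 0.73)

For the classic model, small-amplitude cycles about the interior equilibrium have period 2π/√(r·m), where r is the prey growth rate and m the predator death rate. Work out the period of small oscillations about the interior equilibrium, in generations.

Here r = 0.784 and m = 0.73, so r·m = 0.572.
ω = √0.572 = 0.757 per generation, hence T = 2π/ω ≈ 8.31 generations.

T ≈ 8.31 generations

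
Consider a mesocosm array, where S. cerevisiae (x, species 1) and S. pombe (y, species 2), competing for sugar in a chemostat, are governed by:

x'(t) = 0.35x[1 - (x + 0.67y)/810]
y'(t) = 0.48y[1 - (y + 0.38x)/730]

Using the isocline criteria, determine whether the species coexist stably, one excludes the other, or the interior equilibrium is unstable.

Compare the nullcline intercepts: K1/α12 = 810/0.67 = 1210 > K2 = 730; K2/α21 = 730/0.38 = 1920 > K1 = 810.
Since both inequalities hold, each species can invade when rare, so the interior equilibrium is stable.

stable coexistence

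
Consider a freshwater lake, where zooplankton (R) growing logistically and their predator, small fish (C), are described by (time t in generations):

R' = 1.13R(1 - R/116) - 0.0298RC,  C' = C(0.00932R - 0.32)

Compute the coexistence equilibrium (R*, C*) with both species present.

R* ≈ 34.3, C* ≈ 26.7

From dC/dt = 0 with C > 0: 0.00932R* = 0.32, so R* = 34.3.
Substitute into dR/dt = 0: 1.13(1 - 34.3/116) = 0.0298C*.
The bracket is 0.704, giving C* = 0.796/0.0298 = 26.7.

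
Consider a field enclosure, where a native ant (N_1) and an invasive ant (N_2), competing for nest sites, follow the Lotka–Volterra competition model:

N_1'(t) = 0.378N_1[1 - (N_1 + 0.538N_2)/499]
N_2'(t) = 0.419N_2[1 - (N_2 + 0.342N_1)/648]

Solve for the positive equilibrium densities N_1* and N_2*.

N_1* ≈ 184, N_2* ≈ 585

Setting both brackets to zero gives the nullclines N_1 + 0.538N_2 = 499 and 0.342N_1 + N_2 = 648.
Substituting N_2 = 648 - 0.342N_1 into the first: N_1(1 - 0.538·0.342) = 499 - 0.538·648.
So N_1* = 150/0.816 = 184, and then N_2* = 648 - 0.342·184 = 585.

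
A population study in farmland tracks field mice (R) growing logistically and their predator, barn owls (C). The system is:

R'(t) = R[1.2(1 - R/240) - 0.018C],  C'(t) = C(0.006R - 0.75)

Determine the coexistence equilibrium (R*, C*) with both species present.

From dC/dt = 0 with C > 0: 0.006R* = 0.75, so R* = 125.
Substitute into dR/dt = 0: 1.2(1 - 125/240) = 0.018C*.
The bracket is 0.479, giving C* = 0.575/0.018 = 31.9.

R* ≈ 125, C* ≈ 31.9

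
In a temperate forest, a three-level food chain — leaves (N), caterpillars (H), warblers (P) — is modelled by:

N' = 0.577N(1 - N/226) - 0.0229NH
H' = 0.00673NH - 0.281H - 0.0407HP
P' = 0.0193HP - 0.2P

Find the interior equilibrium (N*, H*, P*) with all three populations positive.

From dP/dt = 0: 0.0193H* = 0.2, so H* = 10.4.
From dN/dt = 0: 0.577(1 - N*/226) = 0.0229·10.4, giving N* = 226·(1 - 0.411) = 133.
From dH/dt = 0: 0.00673·133 - 0.281 = 0.0407P*, so P* = 0.614/0.0407 = 15.1.

N* ≈ 133, H* ≈ 10.4, P* ≈ 15.1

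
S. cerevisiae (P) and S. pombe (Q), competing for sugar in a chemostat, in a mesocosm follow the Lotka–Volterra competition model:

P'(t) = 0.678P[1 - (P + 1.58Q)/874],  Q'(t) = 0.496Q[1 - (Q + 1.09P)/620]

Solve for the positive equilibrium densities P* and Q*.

P* ≈ 146, Q* ≈ 461

Setting both brackets to zero gives the nullclines P + 1.58Q = 874 and 1.09P + Q = 620.
Substituting Q = 620 - 1.09P into the first: P(1 - 1.58·1.09) = 874 - 1.58·620.
So P* = -106/-0.722 = 146, and then Q* = 620 - 1.09·146 = 461.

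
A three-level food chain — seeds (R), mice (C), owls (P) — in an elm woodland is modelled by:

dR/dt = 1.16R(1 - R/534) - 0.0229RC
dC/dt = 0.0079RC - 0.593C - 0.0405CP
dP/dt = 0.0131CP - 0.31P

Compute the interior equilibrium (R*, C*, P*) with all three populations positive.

R* ≈ 285, C* ≈ 23.7, P* ≈ 40.9

From dP/dt = 0: 0.0131C* = 0.31, so C* = 23.7.
From dR/dt = 0: 1.16(1 - R*/534) = 0.0229·23.7, giving R* = 534·(1 - 0.467) = 285.
From dC/dt = 0: 0.0079·285 - 0.593 = 0.0405P*, so P* = 1.65/0.0405 = 40.9.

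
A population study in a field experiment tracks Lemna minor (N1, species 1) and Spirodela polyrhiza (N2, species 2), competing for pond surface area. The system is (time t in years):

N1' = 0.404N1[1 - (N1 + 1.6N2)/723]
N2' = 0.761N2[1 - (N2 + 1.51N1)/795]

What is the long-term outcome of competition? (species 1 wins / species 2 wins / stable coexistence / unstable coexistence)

Compare the nullcline intercepts: K1/α12 = 723/1.6 = 452 < K2 = 795; K2/α21 = 795/1.51 = 526 < K1 = 723.
Since both are reversed, neither can invade when rare; the interior point is a saddle.

unstable coexistence (outcome depends on initial conditions)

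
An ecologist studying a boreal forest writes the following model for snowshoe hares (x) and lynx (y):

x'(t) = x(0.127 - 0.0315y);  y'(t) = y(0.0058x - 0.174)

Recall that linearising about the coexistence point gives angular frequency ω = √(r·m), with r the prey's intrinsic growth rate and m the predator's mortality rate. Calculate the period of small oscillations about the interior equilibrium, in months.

Here r = 0.127 and m = 0.174, so r·m = 0.0221.
ω = √0.0221 = 0.149 per month, hence T = 2π/ω ≈ 42.3 months.

T ≈ 42.3 months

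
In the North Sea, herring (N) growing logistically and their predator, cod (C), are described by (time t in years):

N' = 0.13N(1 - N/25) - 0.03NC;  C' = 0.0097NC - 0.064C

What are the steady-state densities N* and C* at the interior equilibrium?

From dC/dt = 0 with C > 0: 0.0097N* = 0.064, so N* = 6.6.
Substitute into dN/dt = 0: 0.13(1 - 6.6/25) = 0.03C*.
The bracket is 0.736, giving C* = 0.0957/0.03 = 3.19.

N* ≈ 6.6, C* ≈ 3.19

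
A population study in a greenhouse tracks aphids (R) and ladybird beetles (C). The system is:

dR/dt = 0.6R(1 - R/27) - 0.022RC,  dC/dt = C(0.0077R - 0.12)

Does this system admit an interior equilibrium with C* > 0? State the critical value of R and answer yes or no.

The predator equation gives dC/dt > 0 only when R > 0.12/0.0077 = 15.6.
Without the predator, R → K = 27. Since 27 > 15.6, the predator can invade and persist.

Threshold R = 15.6; K > 15.6, so yes, the predator persists.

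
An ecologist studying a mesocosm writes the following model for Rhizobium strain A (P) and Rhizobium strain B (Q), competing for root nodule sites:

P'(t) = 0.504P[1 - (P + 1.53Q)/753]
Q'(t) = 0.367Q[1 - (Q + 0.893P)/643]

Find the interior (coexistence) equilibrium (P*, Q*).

Setting both brackets to zero gives the nullclines P + 1.53Q = 753 and 0.893P + Q = 643.
Substituting Q = 643 - 0.893P into the first: P(1 - 1.53·0.893) = 753 - 1.53·643.
So P* = -231/-0.366 = 630, and then Q* = 643 - 0.893·630 = 80.3.

P* ≈ 630, Q* ≈ 80.3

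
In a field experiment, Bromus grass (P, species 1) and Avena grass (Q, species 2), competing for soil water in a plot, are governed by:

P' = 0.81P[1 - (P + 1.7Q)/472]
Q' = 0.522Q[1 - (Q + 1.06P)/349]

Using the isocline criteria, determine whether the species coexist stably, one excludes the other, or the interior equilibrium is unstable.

Compare the nullcline intercepts: K1/α12 = 472/1.7 = 278 < K2 = 349; K2/α21 = 349/1.06 = 329 < K1 = 472.
Since both are reversed, neither can invade when rare; the interior point is a saddle.

unstable coexistence (outcome depends on initial conditions)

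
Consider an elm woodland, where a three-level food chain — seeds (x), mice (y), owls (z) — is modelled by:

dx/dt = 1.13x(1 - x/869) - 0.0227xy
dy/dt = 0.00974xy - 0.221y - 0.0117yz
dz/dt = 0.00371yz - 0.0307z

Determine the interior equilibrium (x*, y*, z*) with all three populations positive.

x* ≈ 725, y* ≈ 8.27, z* ≈ 584

From dz/dt = 0: 0.00371y* = 0.0307, so y* = 8.27.
From dx/dt = 0: 1.13(1 - x*/869) = 0.0227·8.27, giving x* = 869·(1 - 0.166) = 725.
From dy/dt = 0: 0.00974·725 - 0.221 = 0.0117z*, so z* = 6.84/0.0117 = 584.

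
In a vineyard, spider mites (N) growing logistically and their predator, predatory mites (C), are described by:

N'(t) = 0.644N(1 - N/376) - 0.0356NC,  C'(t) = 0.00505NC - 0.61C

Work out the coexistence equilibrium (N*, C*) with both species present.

N* ≈ 121, C* ≈ 12.3

From dC/dt = 0 with C > 0: 0.00505N* = 0.61, so N* = 121.
Substitute into dN/dt = 0: 0.644(1 - 121/376) = 0.0356C*.
The bracket is 0.679, giving C* = 0.437/0.0356 = 12.3.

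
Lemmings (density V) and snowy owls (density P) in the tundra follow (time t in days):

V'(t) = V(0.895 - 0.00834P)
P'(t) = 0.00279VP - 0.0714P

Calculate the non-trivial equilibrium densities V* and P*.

V* ≈ 25.6, P* ≈ 107

Set dP/dt = 0 with P > 0: 0.00279V - 0.0714 = 0, so V* = 0.0714/0.00279 = 25.6.
Set dV/dt = 0 with V > 0: 0.895 - 0.00834P = 0, so P* = 0.895/0.00834 = 107.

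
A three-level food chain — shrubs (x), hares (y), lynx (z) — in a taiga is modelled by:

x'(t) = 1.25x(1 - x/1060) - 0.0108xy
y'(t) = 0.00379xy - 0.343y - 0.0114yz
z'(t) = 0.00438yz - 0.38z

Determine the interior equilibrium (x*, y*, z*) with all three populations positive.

From dz/dt = 0: 0.00438y* = 0.38, so y* = 86.8.
From dx/dt = 0: 1.25(1 - x*/1060) = 0.0108·86.8, giving x* = 1060·(1 - 0.75) = 265.
From dy/dt = 0: 0.00379·265 - 0.343 = 0.0114z*, so z* = 0.663/0.0114 = 58.2.

x* ≈ 265, y* ≈ 86.8, z* ≈ 58.2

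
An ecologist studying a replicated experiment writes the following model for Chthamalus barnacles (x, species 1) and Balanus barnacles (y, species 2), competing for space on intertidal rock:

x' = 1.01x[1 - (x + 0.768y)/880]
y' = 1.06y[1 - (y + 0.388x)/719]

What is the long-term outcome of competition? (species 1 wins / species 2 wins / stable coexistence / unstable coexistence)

Compare the nullcline intercepts: K1/α12 = 880/0.768 = 1150 > K2 = 719; K2/α21 = 719/0.388 = 1850 > K1 = 880.
Since both inequalities hold, each species can invade when rare, so the interior equilibrium is stable.

stable coexistence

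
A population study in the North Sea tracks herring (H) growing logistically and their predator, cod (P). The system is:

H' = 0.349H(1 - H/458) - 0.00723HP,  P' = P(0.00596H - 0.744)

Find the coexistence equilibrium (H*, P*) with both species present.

From dP/dt = 0 with P > 0: 0.00596H* = 0.744, so H* = 125.
Substitute into dH/dt = 0: 0.349(1 - 125/458) = 0.00723P*.
The bracket is 0.727, giving P* = 0.254/0.00723 = 35.1.

H* ≈ 125, P* ≈ 35.1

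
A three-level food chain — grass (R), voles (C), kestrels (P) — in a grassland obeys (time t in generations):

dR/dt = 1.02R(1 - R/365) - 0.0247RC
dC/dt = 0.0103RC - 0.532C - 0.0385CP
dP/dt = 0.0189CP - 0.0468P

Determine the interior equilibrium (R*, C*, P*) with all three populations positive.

R* ≈ 343, C* ≈ 2.48, P* ≈ 78

From dP/dt = 0: 0.0189C* = 0.0468, so C* = 2.48.
From dR/dt = 0: 1.02(1 - R*/365) = 0.0247·2.48, giving R* = 365·(1 - 0.06) = 343.
From dC/dt = 0: 0.0103·343 - 0.532 = 0.0385P*, so P* = 3/0.0385 = 78.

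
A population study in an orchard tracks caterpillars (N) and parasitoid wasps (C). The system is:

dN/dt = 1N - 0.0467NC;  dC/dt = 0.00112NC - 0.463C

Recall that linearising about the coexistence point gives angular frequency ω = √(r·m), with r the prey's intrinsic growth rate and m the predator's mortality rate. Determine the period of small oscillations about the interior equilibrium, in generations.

T ≈ 9.23 generations

Here r = 1 and m = 0.463, so r·m = 0.463.
ω = √0.463 = 0.68 per generation, hence T = 2π/ω ≈ 9.23 generations.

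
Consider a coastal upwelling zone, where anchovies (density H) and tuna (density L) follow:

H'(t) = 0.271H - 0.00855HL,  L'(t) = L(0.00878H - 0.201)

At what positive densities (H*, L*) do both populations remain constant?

H* ≈ 22.9, L* ≈ 31.7

Set dL/dt = 0 with L > 0: 0.00878H - 0.201 = 0, so H* = 0.201/0.00878 = 22.9.
Set dH/dt = 0 with H > 0: 0.271 - 0.00855L = 0, so L* = 0.271/0.00855 = 31.7.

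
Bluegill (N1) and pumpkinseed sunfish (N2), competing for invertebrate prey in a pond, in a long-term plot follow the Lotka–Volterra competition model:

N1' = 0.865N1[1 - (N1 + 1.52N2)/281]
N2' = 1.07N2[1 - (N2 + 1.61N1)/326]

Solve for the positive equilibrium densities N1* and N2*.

Setting both brackets to zero gives the nullclines N1 + 1.52N2 = 281 and 1.61N1 + N2 = 326.
Substituting N2 = 326 - 1.61N1 into the first: N1(1 - 1.52·1.61) = 281 - 1.52·326.
So N1* = -215/-1.45 = 148, and then N2* = 326 - 1.61·148 = 87.3.

N1* ≈ 148, N2* ≈ 87.3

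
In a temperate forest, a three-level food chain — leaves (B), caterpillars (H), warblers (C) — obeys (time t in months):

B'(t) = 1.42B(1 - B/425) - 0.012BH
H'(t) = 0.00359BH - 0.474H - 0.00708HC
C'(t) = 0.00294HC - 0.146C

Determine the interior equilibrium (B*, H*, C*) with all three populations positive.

From dC/dt = 0: 0.00294H* = 0.146, so H* = 49.7.
From dB/dt = 0: 1.42(1 - B*/425) = 0.012·49.7, giving B* = 425·(1 - 0.42) = 247.
From dH/dt = 0: 0.00359·247 - 0.474 = 0.00708C*, so C* = 0.411/0.00708 = 58.1.

B* ≈ 247, H* ≈ 49.7, C* ≈ 58.1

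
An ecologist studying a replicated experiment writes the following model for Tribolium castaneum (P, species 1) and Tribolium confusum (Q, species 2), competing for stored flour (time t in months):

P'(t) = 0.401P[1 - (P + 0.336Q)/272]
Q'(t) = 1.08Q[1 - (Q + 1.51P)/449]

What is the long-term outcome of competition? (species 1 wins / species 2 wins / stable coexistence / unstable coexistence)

stable coexistence

Compare the nullcline intercepts: K1/α12 = 272/0.336 = 810 > K2 = 449; K2/α21 = 449/1.51 = 297 > K1 = 272.
Since both inequalities hold, each species can invade when rare, so the interior equilibrium is stable.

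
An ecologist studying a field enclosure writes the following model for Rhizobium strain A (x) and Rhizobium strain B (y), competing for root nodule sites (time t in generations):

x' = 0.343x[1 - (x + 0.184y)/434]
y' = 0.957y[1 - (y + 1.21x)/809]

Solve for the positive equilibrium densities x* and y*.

Setting both brackets to zero gives the nullclines x + 0.184y = 434 and 1.21x + y = 809.
Substituting y = 809 - 1.21x into the first: x(1 - 0.184·1.21) = 434 - 0.184·809.
So x* = 285/0.777 = 367, and then y* = 809 - 1.21·367 = 365.

x* ≈ 367, y* ≈ 365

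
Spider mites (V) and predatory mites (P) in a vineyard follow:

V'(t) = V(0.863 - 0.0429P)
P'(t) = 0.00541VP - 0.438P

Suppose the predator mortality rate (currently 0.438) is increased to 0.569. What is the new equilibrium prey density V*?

V* ≈ 105

At the interior fixed point, setting dP/dt = 0 with P > 0 fixes V* = (predator death rate)/(VP coefficient) — independent of the other coefficients.
With the change, V* = 0.569/0.00541 = 105; it rises from 81.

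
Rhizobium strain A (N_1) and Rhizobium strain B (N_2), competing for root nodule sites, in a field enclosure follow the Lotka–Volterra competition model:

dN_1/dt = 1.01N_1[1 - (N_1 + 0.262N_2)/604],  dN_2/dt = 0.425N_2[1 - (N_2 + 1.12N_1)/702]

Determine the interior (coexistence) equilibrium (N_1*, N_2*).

Setting both brackets to zero gives the nullclines N_1 + 0.262N_2 = 604 and 1.12N_1 + N_2 = 702.
Substituting N_2 = 702 - 1.12N_1 into the first: N_1(1 - 0.262·1.12) = 604 - 0.262·702.
So N_1* = 420/0.707 = 595, and then N_2* = 702 - 1.12·595 = 36.1.

N_1* ≈ 595, N_2* ≈ 36.1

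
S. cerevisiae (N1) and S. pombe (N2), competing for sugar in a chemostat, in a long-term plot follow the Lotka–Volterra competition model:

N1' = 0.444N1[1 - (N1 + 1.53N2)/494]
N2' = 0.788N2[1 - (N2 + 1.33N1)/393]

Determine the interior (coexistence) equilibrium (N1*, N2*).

N1* ≈ 104, N2* ≈ 255

Setting both brackets to zero gives the nullclines N1 + 1.53N2 = 494 and 1.33N1 + N2 = 393.
Substituting N2 = 393 - 1.33N1 into the first: N1(1 - 1.53·1.33) = 494 - 1.53·393.
So N1* = -107/-1.03 = 104, and then N2* = 393 - 1.33·104 = 255.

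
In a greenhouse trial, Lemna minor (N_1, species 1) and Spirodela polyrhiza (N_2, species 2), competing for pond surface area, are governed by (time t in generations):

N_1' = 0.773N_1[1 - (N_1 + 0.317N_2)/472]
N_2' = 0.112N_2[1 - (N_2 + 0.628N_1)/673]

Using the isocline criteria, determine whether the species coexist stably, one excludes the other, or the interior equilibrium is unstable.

stable coexistence

Compare the nullcline intercepts: K1/α12 = 472/0.317 = 1490 > K2 = 673; K2/α21 = 673/0.628 = 1070 > K1 = 472.
Since both inequalities hold, each species can invade when rare, so the interior equilibrium is stable.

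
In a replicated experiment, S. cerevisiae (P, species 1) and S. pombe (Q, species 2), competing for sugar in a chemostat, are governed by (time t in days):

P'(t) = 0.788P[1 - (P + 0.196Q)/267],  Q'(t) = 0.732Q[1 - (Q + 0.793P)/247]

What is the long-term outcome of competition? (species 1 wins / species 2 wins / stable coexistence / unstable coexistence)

stable coexistence

Compare the nullcline intercepts: K1/α12 = 267/0.196 = 1360 > K2 = 247; K2/α21 = 247/0.793 = 311 > K1 = 267.
Since both inequalities hold, each species can invade when rare, so the interior equilibrium is stable.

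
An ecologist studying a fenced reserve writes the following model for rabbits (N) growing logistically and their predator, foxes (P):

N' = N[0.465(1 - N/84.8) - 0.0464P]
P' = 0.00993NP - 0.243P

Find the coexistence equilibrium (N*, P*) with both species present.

N* ≈ 24.5, P* ≈ 7.13

From dP/dt = 0 with P > 0: 0.00993N* = 0.243, so N* = 24.5.
Substitute into dN/dt = 0: 0.465(1 - 24.5/84.8) = 0.0464P*.
The bracket is 0.711, giving P* = 0.331/0.0464 = 7.13.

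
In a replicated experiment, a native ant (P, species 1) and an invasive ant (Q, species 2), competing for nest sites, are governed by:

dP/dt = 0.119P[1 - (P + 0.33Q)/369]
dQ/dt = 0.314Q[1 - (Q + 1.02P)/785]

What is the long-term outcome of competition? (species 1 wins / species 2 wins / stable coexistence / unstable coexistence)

Compare the nullcline intercepts: K1/α12 = 369/0.33 = 1120 > K2 = 785; K2/α21 = 785/1.02 = 770 > K1 = 369.
Since both inequalities hold, each species can invade when rare, so the interior equilibrium is stable.

stable coexistence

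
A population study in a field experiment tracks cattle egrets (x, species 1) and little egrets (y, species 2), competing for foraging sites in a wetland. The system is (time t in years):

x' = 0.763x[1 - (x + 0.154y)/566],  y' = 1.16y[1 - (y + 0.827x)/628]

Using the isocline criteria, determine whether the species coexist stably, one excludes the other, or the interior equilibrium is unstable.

Compare the nullcline intercepts: K1/α12 = 566/0.154 = 3680 > K2 = 628; K2/α21 = 628/0.827 = 759 > K1 = 566.
Since both inequalities hold, each species can invade when rare, so the interior equilibrium is stable.

stable coexistence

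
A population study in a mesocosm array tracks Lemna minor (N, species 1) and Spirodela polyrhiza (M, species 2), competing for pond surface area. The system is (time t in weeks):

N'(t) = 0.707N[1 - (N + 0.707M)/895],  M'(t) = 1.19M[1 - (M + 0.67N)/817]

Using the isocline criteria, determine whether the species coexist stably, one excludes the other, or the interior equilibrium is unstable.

stable coexistence

Compare the nullcline intercepts: K1/α12 = 895/0.707 = 1270 > K2 = 817; K2/α21 = 817/0.67 = 1220 > K1 = 895.
Since both inequalities hold, each species can invade when rare, so the interior equilibrium is stable.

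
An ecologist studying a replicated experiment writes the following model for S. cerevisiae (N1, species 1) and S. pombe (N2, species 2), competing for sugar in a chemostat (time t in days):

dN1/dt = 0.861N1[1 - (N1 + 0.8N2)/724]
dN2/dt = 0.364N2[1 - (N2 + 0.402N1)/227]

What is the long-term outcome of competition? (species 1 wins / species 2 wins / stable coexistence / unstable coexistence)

species 1 excludes species 2

Compare the nullcline intercepts: K1/α12 = 724/0.8 = 905 > K2 = 227; K2/α21 = 227/0.402 = 565 < K1 = 724.
Since the inequalities point opposite ways, species 1 can invade but species 2 cannot.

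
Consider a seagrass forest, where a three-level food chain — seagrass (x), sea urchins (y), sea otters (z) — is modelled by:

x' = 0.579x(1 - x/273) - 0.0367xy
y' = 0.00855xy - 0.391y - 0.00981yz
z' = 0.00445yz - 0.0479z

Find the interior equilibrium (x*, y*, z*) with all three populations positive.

From dz/dt = 0: 0.00445y* = 0.0479, so y* = 10.8.
From dx/dt = 0: 0.579(1 - x*/273) = 0.0367·10.8, giving x* = 273·(1 - 0.682) = 86.7.
From dy/dt = 0: 0.00855·86.7 - 0.391 = 0.00981z*, so z* = 0.351/0.00981 = 35.7.

x* ≈ 86.7, y* ≈ 10.8, z* ≈ 35.7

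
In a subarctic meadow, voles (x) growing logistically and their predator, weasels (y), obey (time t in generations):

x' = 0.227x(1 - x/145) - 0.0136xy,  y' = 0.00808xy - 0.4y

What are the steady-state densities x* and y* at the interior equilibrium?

x* ≈ 49.5, y* ≈ 11

From dy/dt = 0 with y > 0: 0.00808x* = 0.4, so x* = 49.5.
Substitute into dx/dt = 0: 0.227(1 - 49.5/145) = 0.0136y*.
The bracket is 0.659, giving y* = 0.149/0.0136 = 11.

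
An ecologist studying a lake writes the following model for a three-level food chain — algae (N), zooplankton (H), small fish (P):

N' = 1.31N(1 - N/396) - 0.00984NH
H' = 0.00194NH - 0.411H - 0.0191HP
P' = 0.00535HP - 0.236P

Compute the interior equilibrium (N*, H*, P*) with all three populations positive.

From dP/dt = 0: 0.00535H* = 0.236, so H* = 44.1.
From dN/dt = 0: 1.31(1 - N*/396) = 0.00984·44.1, giving N* = 396·(1 - 0.331) = 265.
From dH/dt = 0: 0.00194·265 - 0.411 = 0.0191P*, so P* = 0.103/0.0191 = 5.38.

N* ≈ 265, H* ≈ 44.1, P* ≈ 5.38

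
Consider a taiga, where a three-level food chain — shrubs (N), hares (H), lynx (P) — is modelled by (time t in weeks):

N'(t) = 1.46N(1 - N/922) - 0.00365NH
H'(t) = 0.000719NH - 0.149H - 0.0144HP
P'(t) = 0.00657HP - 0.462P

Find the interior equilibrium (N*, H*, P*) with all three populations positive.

N* ≈ 760, H* ≈ 70.3, P* ≈ 27.6

From dP/dt = 0: 0.00657H* = 0.462, so H* = 70.3.
From dN/dt = 0: 1.46(1 - N*/922) = 0.00365·70.3, giving N* = 922·(1 - 0.176) = 760.
From dH/dt = 0: 0.000719·760 - 0.149 = 0.0144P*, so P* = 0.397/0.0144 = 27.6.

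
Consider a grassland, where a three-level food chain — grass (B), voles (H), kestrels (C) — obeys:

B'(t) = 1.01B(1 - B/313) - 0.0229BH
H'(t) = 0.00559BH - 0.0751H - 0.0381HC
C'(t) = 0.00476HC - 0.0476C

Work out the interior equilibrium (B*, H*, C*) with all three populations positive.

B* ≈ 242, H* ≈ 10, C* ≈ 33.5

From dC/dt = 0: 0.00476H* = 0.0476, so H* = 10.
From dB/dt = 0: 1.01(1 - B*/313) = 0.0229·10, giving B* = 313·(1 - 0.227) = 242.
From dH/dt = 0: 0.00559·242 - 0.0751 = 0.0381C*, so C* = 1.28/0.0381 = 33.5.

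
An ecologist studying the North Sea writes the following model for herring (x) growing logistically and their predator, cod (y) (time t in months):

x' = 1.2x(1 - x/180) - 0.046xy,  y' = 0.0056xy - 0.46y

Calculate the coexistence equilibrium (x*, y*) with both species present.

x* ≈ 82.1, y* ≈ 14.2

From dy/dt = 0 with y > 0: 0.0056x* = 0.46, so x* = 82.1.
Substitute into dx/dt = 0: 1.2(1 - 82.1/180) = 0.046y*.
The bracket is 0.544, giving y* = 0.652/0.046 = 14.2.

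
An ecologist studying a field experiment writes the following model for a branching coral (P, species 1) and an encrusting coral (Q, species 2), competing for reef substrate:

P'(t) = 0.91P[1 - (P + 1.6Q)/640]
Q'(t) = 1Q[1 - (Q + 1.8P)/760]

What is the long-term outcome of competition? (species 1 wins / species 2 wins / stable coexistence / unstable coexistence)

unstable coexistence (outcome depends on initial conditions)

Compare the nullcline intercepts: K1/α12 = 640/1.6 = 400 < K2 = 760; K2/α21 = 760/1.8 = 422 < K1 = 640.
Since both are reversed, neither can invade when rare; the interior point is a saddle.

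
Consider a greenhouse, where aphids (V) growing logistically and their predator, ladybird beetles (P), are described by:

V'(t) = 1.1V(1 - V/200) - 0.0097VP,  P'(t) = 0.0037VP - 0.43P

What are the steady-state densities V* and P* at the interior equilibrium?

V* ≈ 116, P* ≈ 47.5

From dP/dt = 0 with P > 0: 0.0037V* = 0.43, so V* = 116.
Substitute into dV/dt = 0: 1.1(1 - 116/200) = 0.0097P*.
The bracket is 0.419, giving P* = 0.461/0.0097 = 47.5.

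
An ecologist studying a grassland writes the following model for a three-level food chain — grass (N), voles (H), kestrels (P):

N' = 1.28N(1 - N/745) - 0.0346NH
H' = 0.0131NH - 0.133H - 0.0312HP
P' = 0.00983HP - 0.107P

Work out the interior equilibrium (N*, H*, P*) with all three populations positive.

N* ≈ 526, H* ≈ 10.9, P* ≈ 217

From dP/dt = 0: 0.00983H* = 0.107, so H* = 10.9.
From dN/dt = 0: 1.28(1 - N*/745) = 0.0346·10.9, giving N* = 745·(1 - 0.294) = 526.
From dH/dt = 0: 0.0131·526 - 0.133 = 0.0312P*, so P* = 6.75/0.0312 = 217.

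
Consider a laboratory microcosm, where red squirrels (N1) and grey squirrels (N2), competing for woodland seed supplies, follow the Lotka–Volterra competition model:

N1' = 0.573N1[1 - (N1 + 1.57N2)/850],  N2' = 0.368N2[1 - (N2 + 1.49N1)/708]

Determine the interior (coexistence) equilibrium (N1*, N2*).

Setting both brackets to zero gives the nullclines N1 + 1.57N2 = 850 and 1.49N1 + N2 = 708.
Substituting N2 = 708 - 1.49N1 into the first: N1(1 - 1.57·1.49) = 850 - 1.57·708.
So N1* = -262/-1.34 = 195, and then N2* = 708 - 1.49·195 = 417.

N1* ≈ 195, N2* ≈ 417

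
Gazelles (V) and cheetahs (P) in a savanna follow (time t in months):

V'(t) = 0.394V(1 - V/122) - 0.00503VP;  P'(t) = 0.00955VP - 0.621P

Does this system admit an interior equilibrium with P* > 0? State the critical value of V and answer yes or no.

Threshold V = 65; K > 65, so yes, the predator persists.

The predator equation gives dP/dt > 0 only when V > 0.621/0.00955 = 65.
Without the predator, V → K = 122. Since 122 > 65, the predator can invade and persist.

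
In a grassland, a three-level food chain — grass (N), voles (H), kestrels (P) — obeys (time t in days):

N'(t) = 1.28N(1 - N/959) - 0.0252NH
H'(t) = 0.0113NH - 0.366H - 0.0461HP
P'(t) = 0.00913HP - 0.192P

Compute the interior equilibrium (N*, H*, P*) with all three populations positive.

From dP/dt = 0: 0.00913H* = 0.192, so H* = 21.
From dN/dt = 0: 1.28(1 - N*/959) = 0.0252·21, giving N* = 959·(1 - 0.414) = 562.
From dH/dt = 0: 0.0113·562 - 0.366 = 0.0461P*, so P* = 5.98/0.0461 = 130.

N* ≈ 562, H* ≈ 21, P* ≈ 130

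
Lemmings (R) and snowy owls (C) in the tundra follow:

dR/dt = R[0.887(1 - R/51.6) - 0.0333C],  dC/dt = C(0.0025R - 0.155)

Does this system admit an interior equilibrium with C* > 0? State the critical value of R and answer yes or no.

The predator equation gives dC/dt > 0 only when R > 0.155/0.0025 = 62.
Without the predator, R → K = 51.6. Since 51.6 < 62, the predator cannot invade.

Threshold R = 62; K < 62, so no, the predator goes extinct.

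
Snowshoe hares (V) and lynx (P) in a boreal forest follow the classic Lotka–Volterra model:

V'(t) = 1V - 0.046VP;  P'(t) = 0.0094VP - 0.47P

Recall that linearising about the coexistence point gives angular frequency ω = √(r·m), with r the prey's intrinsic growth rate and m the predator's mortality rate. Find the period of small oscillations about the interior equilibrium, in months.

Here r = 1 and m = 0.47, so r·m = 0.47.
ω = √0.47 = 0.686 per month, hence T = 2π/ω ≈ 9.16 months.

T ≈ 9.16 months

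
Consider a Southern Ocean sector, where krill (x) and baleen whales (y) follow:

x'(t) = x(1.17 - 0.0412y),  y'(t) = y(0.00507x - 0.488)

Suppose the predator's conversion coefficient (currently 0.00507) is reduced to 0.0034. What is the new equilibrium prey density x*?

x* ≈ 144

At the interior fixed point, setting dy/dt = 0 with y > 0 fixes x* = (predator death rate)/(xy coefficient) — independent of the other coefficients.
With the change, x* = 0.488/0.0034 = 144; it rises from 96.3.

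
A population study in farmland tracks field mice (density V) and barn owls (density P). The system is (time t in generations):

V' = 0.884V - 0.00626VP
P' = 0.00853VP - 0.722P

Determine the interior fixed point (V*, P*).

Set dP/dt = 0 with P > 0: 0.00853V - 0.722 = 0, so V* = 0.722/0.00853 = 84.6.
Set dV/dt = 0 with V > 0: 0.884 - 0.00626P = 0, so P* = 0.884/0.00626 = 141.

V* ≈ 84.6, P* ≈ 141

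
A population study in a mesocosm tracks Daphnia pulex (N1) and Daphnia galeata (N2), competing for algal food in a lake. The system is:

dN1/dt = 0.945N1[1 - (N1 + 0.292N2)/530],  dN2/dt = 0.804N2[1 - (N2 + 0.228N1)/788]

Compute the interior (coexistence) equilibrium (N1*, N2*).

N1* ≈ 321, N2* ≈ 715

Setting both brackets to zero gives the nullclines N1 + 0.292N2 = 530 and 0.228N1 + N2 = 788.
Substituting N2 = 788 - 0.228N1 into the first: N1(1 - 0.292·0.228) = 530 - 0.292·788.
So N1* = 300/0.933 = 321, and then N2* = 788 - 0.228·321 = 715.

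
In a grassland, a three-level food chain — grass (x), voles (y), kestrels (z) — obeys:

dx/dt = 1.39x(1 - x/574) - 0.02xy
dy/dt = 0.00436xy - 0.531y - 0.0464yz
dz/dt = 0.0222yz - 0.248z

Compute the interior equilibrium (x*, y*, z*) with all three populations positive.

x* ≈ 482, y* ≈ 11.2, z* ≈ 33.8

From dz/dt = 0: 0.0222y* = 0.248, so y* = 11.2.
From dx/dt = 0: 1.39(1 - x*/574) = 0.02·11.2, giving x* = 574·(1 - 0.161) = 482.
From dy/dt = 0: 0.00436·482 - 0.531 = 0.0464z*, so z* = 1.57/0.0464 = 33.8.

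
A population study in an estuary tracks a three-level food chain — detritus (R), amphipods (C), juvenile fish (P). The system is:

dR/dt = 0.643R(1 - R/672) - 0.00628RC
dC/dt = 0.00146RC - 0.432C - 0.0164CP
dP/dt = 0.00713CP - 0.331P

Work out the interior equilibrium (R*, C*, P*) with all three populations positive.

From dP/dt = 0: 0.00713C* = 0.331, so C* = 46.4.
From dR/dt = 0: 0.643(1 - R*/672) = 0.00628·46.4, giving R* = 672·(1 - 0.453) = 367.
From dC/dt = 0: 0.00146·367 - 0.432 = 0.0164P*, so P* = 0.104/0.0164 = 6.36.

R* ≈ 367, C* ≈ 46.4, P* ≈ 6.36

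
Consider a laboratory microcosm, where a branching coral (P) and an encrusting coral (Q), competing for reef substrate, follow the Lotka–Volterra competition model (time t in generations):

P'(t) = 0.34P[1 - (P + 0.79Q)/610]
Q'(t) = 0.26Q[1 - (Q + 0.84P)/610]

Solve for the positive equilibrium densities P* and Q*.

P* ≈ 381, Q* ≈ 290

Setting both brackets to zero gives the nullclines P + 0.79Q = 610 and 0.84P + Q = 610.
Substituting Q = 610 - 0.84P into the first: P(1 - 0.79·0.84) = 610 - 0.79·610.
So P* = 128/0.336 = 381, and then Q* = 610 - 0.84·381 = 290.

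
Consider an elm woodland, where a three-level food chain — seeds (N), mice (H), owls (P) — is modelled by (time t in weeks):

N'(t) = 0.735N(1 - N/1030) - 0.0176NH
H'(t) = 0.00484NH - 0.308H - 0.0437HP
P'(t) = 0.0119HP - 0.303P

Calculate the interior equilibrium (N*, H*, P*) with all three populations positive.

From dP/dt = 0: 0.0119H* = 0.303, so H* = 25.5.
From dN/dt = 0: 0.735(1 - N*/1030) = 0.0176·25.5, giving N* = 1030·(1 - 0.61) = 402.
From dH/dt = 0: 0.00484·402 - 0.308 = 0.0437P*, so P* = 1.64/0.0437 = 37.5.

N* ≈ 402, H* ≈ 25.5, P* ≈ 37.5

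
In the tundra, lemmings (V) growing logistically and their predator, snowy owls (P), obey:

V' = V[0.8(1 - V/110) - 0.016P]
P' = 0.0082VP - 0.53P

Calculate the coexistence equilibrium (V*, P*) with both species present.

V* ≈ 64.6, P* ≈ 20.6

From dP/dt = 0 with P > 0: 0.0082V* = 0.53, so V* = 64.6.
Substitute into dV/dt = 0: 0.8(1 - 64.6/110) = 0.016P*.
The bracket is 0.412, giving P* = 0.33/0.016 = 20.6.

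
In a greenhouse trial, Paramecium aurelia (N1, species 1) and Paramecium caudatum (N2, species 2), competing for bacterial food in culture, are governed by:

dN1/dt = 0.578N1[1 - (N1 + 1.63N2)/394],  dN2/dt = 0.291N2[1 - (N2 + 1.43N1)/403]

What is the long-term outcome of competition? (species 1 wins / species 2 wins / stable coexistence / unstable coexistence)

Compare the nullcline intercepts: K1/α12 = 394/1.63 = 242 < K2 = 403; K2/α21 = 403/1.43 = 282 < K1 = 394.
Since both are reversed, neither can invade when rare; the interior point is a saddle.

unstable coexistence (outcome depends on initial conditions)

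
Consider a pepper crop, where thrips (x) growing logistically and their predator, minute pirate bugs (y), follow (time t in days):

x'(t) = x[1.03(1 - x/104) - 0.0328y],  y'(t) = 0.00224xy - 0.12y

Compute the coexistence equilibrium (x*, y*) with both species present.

x* ≈ 53.6, y* ≈ 15.2

From dy/dt = 0 with y > 0: 0.00224x* = 0.12, so x* = 53.6.
Substitute into dx/dt = 0: 1.03(1 - 53.6/104) = 0.0328y*.
The bracket is 0.485, giving y* = 0.499/0.0328 = 15.2.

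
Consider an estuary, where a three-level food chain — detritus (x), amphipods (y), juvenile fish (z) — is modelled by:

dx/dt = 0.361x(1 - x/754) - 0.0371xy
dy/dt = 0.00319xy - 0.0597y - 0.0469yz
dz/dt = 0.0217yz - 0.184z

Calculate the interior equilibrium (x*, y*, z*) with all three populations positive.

From dz/dt = 0: 0.0217y* = 0.184, so y* = 8.48.
From dx/dt = 0: 0.361(1 - x*/754) = 0.0371·8.48, giving x* = 754·(1 - 0.871) = 97.
From dy/dt = 0: 0.00319·97 - 0.0597 = 0.0469z*, so z* = 0.25/0.0469 = 5.32.

x* ≈ 97, y* ≈ 8.48, z* ≈ 5.32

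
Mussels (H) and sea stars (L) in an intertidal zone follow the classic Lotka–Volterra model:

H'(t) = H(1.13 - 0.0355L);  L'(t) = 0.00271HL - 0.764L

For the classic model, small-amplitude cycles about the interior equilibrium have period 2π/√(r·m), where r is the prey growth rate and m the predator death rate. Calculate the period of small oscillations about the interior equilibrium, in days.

Here r = 1.13 and m = 0.764, so r·m = 0.863.
ω = √0.863 = 0.929 per day, hence T = 2π/ω ≈ 6.76 days.

T ≈ 6.76 days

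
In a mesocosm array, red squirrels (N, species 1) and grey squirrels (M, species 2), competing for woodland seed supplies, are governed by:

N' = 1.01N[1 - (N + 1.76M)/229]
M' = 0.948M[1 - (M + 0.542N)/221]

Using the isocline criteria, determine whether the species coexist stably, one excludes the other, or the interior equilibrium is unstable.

Compare the nullcline intercepts: K1/α12 = 229/1.76 = 130 < K2 = 221; K2/α21 = 221/0.542 = 408 > K1 = 229.
Since the inequalities point opposite ways, species 2 can invade but species 1 cannot.

species 2 excludes species 1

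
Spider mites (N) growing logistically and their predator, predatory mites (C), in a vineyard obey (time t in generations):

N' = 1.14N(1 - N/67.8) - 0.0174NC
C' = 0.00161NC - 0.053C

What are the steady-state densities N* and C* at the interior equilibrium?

N* ≈ 32.9, C* ≈ 33.7

From dC/dt = 0 with C > 0: 0.00161N* = 0.053, so N* = 32.9.
Substitute into dN/dt = 0: 1.14(1 - 32.9/67.8) = 0.0174C*.
The bracket is 0.514, giving C* = 0.586/0.0174 = 33.7.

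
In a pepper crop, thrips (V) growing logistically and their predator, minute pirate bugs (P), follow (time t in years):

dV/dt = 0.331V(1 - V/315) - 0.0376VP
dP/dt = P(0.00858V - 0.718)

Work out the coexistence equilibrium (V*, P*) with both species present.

From dP/dt = 0 with P > 0: 0.00858V* = 0.718, so V* = 83.7.
Substitute into dV/dt = 0: 0.331(1 - 83.7/315) = 0.0376P*.
The bracket is 0.734, giving P* = 0.243/0.0376 = 6.46.

V* ≈ 83.7, P* ≈ 6.46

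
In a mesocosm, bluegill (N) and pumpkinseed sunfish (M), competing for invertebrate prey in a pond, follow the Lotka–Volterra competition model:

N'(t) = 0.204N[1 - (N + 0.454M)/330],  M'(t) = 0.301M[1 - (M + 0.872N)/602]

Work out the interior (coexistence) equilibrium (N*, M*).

Setting both brackets to zero gives the nullclines N + 0.454M = 330 and 0.872N + M = 602.
Substituting M = 602 - 0.872N into the first: N(1 - 0.454·0.872) = 330 - 0.454·602.
So N* = 56.7/0.604 = 93.8, and then M* = 602 - 0.872·93.8 = 520.

N* ≈ 93.8, M* ≈ 520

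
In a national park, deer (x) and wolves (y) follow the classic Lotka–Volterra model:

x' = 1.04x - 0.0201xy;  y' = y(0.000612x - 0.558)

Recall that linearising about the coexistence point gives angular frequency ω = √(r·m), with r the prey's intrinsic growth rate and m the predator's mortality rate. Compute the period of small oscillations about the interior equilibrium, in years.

T ≈ 8.25 years

Here r = 1.04 and m = 0.558, so r·m = 0.58.
ω = √0.58 = 0.762 per year, hence T = 2π/ω ≈ 8.25 years.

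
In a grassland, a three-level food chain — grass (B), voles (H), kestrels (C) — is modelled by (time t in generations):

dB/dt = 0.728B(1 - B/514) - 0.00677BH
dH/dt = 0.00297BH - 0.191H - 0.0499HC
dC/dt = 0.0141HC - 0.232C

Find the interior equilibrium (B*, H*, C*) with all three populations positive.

B* ≈ 435, H* ≈ 16.5, C* ≈ 22.1

From dC/dt = 0: 0.0141H* = 0.232, so H* = 16.5.
From dB/dt = 0: 0.728(1 - B*/514) = 0.00677·16.5, giving B* = 514·(1 - 0.153) = 435.
From dH/dt = 0: 0.00297·435 - 0.191 = 0.0499C*, so C* = 1.1/0.0499 = 22.1.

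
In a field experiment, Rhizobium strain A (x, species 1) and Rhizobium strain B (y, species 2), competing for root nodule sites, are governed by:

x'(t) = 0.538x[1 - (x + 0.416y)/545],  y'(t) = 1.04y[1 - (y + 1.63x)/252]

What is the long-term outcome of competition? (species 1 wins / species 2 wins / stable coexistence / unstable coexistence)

species 1 excludes species 2

Compare the nullcline intercepts: K1/α12 = 545/0.416 = 1310 > K2 = 252; K2/α21 = 252/1.63 = 155 < K1 = 545.
Since the inequalities point opposite ways, species 1 can invade but species 2 cannot.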